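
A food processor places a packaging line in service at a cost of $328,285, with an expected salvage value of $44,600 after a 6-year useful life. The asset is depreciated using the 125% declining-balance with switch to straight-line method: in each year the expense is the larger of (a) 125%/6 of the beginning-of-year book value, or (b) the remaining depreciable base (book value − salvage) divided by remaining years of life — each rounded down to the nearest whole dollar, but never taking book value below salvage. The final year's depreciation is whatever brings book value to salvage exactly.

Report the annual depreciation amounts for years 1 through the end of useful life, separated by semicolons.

Depreciable base = $328,285 − $44,600 = $283,685.
Year 1: DB = ⌊$328,285 × 125%/6⌋ = $68,392; SL = ⌊$283,685/6⌋ = $47,280 → take DB $68,392. Book value $259,893.
Year 2: DB = ⌊$259,893 × 125%/6⌋ = $54,144; SL = ⌊$215,293/5⌋ = $43,058 → take DB $54,144. Book value $205,749.
Year 3: DB = ⌊$205,749 × 125%/6⌋ = $42,864; SL = ⌊$161,149/4⌋ = $40,287 → take DB $42,864. Book value $162,885.
Year 4: DB = ⌊$162,885 × 125%/6⌋ = $33,934; SL = ⌊$118,285/3⌋ = $39,428 → take SL $39,428. Book value $123,457.
Year 5: DB = ⌊$123,457 × 125%/6⌋ = $25,720; SL = ⌊$78,857/2⌋ = $39,428 → take SL $39,428. Book value $84,029.
Year 6 (final): $84,029 − $44,600 = $39,429. Book value $44,600.

$68,392; $54,144; $42,864; $39,428; $39,428; $39,429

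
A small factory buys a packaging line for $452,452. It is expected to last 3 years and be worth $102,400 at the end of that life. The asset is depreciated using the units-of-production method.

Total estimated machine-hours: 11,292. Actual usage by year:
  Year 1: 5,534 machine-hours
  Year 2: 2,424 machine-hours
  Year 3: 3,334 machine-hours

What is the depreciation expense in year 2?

Depreciable base = $452,452 − $102,400 = $350,052.
Rate = $350,052 / 11,292 machine-hours = $31 per machine-hour.
Year 1: 5,534 × $31 = $171,554. Book value $280,898.
Year 2: 2,424 × $31 = $75,144. Book value $205,754.

$75,144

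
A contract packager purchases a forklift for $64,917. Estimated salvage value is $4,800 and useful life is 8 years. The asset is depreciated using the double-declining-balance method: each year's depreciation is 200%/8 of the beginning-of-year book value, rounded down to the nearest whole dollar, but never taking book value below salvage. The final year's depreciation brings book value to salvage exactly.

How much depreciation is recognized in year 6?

Depreciable base = $64,917 − $4,800 = $60,117.
Year 1: ⌊$64,917 × 200%/8⌋ = $16,229. Book value $48,688.
Year 2: ⌊$48,688 × 200%/8⌋ = $12,172. Book value $36,516.
Year 3: ⌊$36,516 × 200%/8⌋ = $9,129. Book value $27,387.
Year 4: ⌊$27,387 × 200%/8⌋ = $6,846. Book value $20,541.
Year 5: ⌊$20,541 × 200%/8⌋ = $5,135. Book value $15,406.
Year 6: ⌊$15,406 × 200%/8⌋ = $3,851. Book value $11,555.

$3,851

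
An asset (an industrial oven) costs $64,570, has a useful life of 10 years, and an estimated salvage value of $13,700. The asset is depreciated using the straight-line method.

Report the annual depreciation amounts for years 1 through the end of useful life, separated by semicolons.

$5,087; $5,087; $5,087; $5,087; $5,087; $5,087; $5,087; $5,087; $5,087; $5,087

Depreciable base = $64,570 − $13,700 = $50,870.
Annual expense = $50,870 / 10 = $5,087.
End of year 1: book value $59,483.
End of year 2: book value $54,396.
End of year 3: book value $49,309.
End of year 4: book value $44,222.
End of year 5: book value $39,135.
End of year 6: book value $34,048.
End of year 7: book value $28,961.
End of year 8: book value $23,874.
End of year 9: book value $18,787.
End of year 10: book value $13,700.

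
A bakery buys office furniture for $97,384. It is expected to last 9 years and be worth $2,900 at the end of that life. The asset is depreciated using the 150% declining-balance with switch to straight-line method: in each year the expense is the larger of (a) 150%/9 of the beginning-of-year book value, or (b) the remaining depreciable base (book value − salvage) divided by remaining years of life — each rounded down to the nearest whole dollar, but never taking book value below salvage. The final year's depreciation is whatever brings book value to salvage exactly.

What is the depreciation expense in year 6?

Depreciable base = $97,384 − $2,900 = $94,484.
Year 1: DB = ⌊$97,384 × 150%/9⌋ = $16,230; SL = ⌊$94,484/9⌋ = $10,498 → take DB $16,230. Book value $81,154.
Year 2: DB = ⌊$81,154 × 150%/9⌋ = $13,525; SL = ⌊$78,254/8⌋ = $9,781 → take DB $13,525. Book value $67,629.
Year 3: DB = ⌊$67,629 × 150%/9⌋ = $11,271; SL = ⌊$64,729/7⌋ = $9,247 → take DB $11,271. Book value $56,358.
Year 4: DB = ⌊$56,358 × 150%/9⌋ = $9,393; SL = ⌊$53,458/6⌋ = $8,909 → take DB $9,393. Book value $46,965.
Year 5: DB = ⌊$46,965 × 150%/9⌋ = $7,827; SL = ⌊$44,065/5⌋ = $8,813 → take SL $8,813. Book value $38,152.
Year 6: DB = ⌊$38,152 × 150%/9⌋ = $6,358; SL = ⌊$35,252/4⌋ = $8,813 → take SL $8,813. Book value $29,339.

$8,813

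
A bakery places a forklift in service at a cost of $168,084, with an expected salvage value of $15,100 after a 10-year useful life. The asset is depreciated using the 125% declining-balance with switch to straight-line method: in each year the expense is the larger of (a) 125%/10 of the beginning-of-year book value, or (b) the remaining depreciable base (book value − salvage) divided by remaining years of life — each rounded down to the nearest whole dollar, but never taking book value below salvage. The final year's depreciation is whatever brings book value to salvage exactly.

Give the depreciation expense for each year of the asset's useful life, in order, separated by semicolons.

Depreciable base = $168,084 − $15,100 = $152,984.
Year 1: DB = ⌊$168,084 × 125%/10⌋ = $21,010; SL = ⌊$152,984/10⌋ = $15,298 → take DB $21,010. Book value $147,074.
Year 2: DB = ⌊$147,074 × 125%/10⌋ = $18,384; SL = ⌊$131,974/9⌋ = $14,663 → take DB $18,384. Book value $128,690.
Year 3: DB = ⌊$128,690 × 125%/10⌋ = $16,086; SL = ⌊$113,590/8⌋ = $14,198 → take DB $16,086. Book value $112,604.
Year 4: DB = ⌊$112,604 × 125%/10⌋ = $14,075; SL = ⌊$97,504/7⌋ = $13,929 → take DB $14,075. Book value $98,529.
Year 5: DB = ⌊$98,529 × 125%/10⌋ = $12,316; SL = ⌊$83,429/6⌋ = $13,904 → take SL $13,904. Book value $84,625.
Year 6: DB = ⌊$84,625 × 125%/10⌋ = $10,578; SL = ⌊$69,525/5⌋ = $13,905 → take SL $13,905. Book value $70,720.
Year 7: DB = ⌊$70,720 × 125%/10⌋ = $8,840; SL = ⌊$55,620/4⌋ = $13,905 → take SL $13,905. Book value $56,815.
Year 8: DB = ⌊$56,815 × 125%/10⌋ = $7,101; SL = ⌊$41,715/3⌋ = $13,905 → take SL $13,905. Book value $42,910.
Year 9: DB = ⌊$42,910 × 125%/10⌋ = $5,363; SL = ⌊$27,810/2⌋ = $13,905 → take SL $13,905. Book value $29,005.
Year 10 (final): $29,005 − $15,100 = $13,905. Book value $15,100.

$21,010; $18,384; $16,086; $14,075; $13,904; $13,905; $13,905; $13,905; $13,905; $13,905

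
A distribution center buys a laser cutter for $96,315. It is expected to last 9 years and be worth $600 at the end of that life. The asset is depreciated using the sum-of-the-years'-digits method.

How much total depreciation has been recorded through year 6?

Depreciable base = $96,315 − $600 = $95,715.
Sum of the years' digits = 9+8+7+6+5+4+3+2+1 = 45.
Year 1: $95,715 × 9/45 = $19,143. Book value $77,172.
Year 2: $95,715 × 8/45 = $17,016. Book value $60,156.
Year 3: $95,715 × 7/45 = $14,889. Book value $45,267.
Year 4: $95,715 × 6/45 = $12,762. Book value $32,505.
Year 5: $95,715 × 5/45 = $10,635. Book value $21,870.
Year 6: $95,715 × 4/45 = $8,508. Book value $13,362.
Accumulated through year 6 = $96,315 − $13,362 = $82,953.

$82,953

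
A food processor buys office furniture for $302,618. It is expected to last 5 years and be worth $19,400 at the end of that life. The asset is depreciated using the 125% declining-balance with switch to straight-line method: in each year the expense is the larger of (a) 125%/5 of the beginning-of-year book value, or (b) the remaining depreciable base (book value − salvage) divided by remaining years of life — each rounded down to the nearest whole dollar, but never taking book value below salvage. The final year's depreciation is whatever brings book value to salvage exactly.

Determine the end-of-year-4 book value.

Depreciable base = $302,618 − $19,400 = $283,218.
Year 1: DB = ⌊$302,618 × 125%/5⌋ = $75,654; SL = ⌊$283,218/5⌋ = $56,643 → take DB $75,654. Book value $226,964.
Year 2: DB = ⌊$226,964 × 125%/5⌋ = $56,741; SL = ⌊$207,564/4⌋ = $51,891 → take DB $56,741. Book value $170,223.
Year 3: DB = ⌊$170,223 × 125%/5⌋ = $42,555; SL = ⌊$150,823/3⌋ = $50,274 → take SL $50,274. Book value $119,949.
Year 4: DB = ⌊$119,949 × 125%/5⌋ = $29,987; SL = ⌊$100,549/2⌋ = $50,274 → take SL $50,274. Book value $69,675.

$69,675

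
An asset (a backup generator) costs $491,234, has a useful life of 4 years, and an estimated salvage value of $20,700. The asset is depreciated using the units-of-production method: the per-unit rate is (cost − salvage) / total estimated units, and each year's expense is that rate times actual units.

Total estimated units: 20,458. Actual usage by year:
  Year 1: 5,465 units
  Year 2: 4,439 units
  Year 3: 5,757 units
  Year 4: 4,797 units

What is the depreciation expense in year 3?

Depreciable base = $491,234 − $20,700 = $470,534.
Rate = $470,534 / 20,458 units = $23 per unit.
Year 1: 5,465 × $23 = $125,695. Book value $365,539.
Year 2: 4,439 × $23 = $102,097. Book value $263,442.
Year 3: 5,757 × $23 = $132,411. Book value $131,031.

$132,411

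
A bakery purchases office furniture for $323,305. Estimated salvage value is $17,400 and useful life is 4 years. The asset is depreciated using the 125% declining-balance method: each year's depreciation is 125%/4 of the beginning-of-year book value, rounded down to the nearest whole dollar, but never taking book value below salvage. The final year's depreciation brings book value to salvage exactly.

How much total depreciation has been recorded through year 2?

$170,492

Depreciable base = $323,305 − $17,400 = $305,905.
Year 1: ⌊$323,305 × 125%/4⌋ = $101,032. Book value $222,273.
Year 2: ⌊$222,273 × 125%/4⌋ = $69,460. Book value $152,813.
Accumulated through year 2 = $323,305 − $152,813 = $170,492.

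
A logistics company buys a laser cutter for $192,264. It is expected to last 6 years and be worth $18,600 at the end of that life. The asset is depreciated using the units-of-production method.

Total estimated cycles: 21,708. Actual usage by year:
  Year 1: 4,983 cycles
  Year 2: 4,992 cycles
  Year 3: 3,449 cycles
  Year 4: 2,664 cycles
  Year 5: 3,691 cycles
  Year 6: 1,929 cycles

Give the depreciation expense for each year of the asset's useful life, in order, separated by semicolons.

$39,864; $39,936; $27,592; $21,312; $29,528; $15,432

Depreciable base = $192,264 − $18,600 = $173,664.
Rate = $173,664 / 21,708 cycles = $8 per cycle.
Year 1: 4,983 × $8 = $39,864. Book value $152,400.
Year 2: 4,992 × $8 = $39,936. Book value $112,464.
Year 3: 3,449 × $8 = $27,592. Book value $84,872.
Year 4: 2,664 × $8 = $21,312. Book value $63,560.
Year 5: 3,691 × $8 = $29,528. Book value $34,032.
Year 6: 1,929 × $8 = $15,432. Book value $18,600.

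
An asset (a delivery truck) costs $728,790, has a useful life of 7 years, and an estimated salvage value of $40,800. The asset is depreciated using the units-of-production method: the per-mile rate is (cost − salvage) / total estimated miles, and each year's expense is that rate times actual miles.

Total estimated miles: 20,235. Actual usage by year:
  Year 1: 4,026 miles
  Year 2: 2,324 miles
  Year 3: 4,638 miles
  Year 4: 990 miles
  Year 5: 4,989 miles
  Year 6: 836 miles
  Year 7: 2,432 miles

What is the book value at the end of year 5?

$151,912

Depreciable base = $728,790 − $40,800 = $687,990.
Rate = $687,990 / 20,235 miles = $34 per mile.
Year 1: 4,026 × $34 = $136,884. Book value $591,906.
Year 2: 2,324 × $34 = $79,016. Book value $512,890.
Year 3: 4,638 × $34 = $157,692. Book value $355,198.
Year 4: 990 × $34 = $33,660. Book value $321,538.
Year 5: 4,989 × $34 = $169,626. Book value $151,912.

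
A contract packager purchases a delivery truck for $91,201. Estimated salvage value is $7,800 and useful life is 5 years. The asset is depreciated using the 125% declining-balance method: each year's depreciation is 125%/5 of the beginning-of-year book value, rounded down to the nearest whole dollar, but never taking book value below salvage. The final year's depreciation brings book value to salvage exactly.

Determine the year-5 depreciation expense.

$21,057

Depreciable base = $91,201 − $7,800 = $83,401.
Year 1: ⌊$91,201 × 125%/5⌋ = $22,800. Book value $68,401.
Year 2: ⌊$68,401 × 125%/5⌋ = $17,100. Book value $51,301.
Year 3: ⌊$51,301 × 125%/5⌋ = $12,825. Book value $38,476.
Year 4: ⌊$38,476 × 125%/5⌋ = $9,619. Book value $28,857.
Year 5 (final): $28,857 − $7,800 = $21,057. Book value $7,800.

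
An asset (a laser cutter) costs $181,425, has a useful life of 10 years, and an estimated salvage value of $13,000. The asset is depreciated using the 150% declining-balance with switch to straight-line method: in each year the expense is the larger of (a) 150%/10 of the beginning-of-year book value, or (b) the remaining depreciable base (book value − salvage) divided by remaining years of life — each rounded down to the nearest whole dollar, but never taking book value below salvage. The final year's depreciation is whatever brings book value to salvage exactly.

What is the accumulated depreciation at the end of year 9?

Depreciable base = $181,425 − $13,000 = $168,425.
Year 1: DB = ⌊$181,425 × 150%/10⌋ = $27,213; SL = ⌊$168,425/10⌋ = $16,842 → take DB $27,213. Book value $154,212.
Year 2: DB = ⌊$154,212 × 150%/10⌋ = $23,131; SL = ⌊$141,212/9⌋ = $15,690 → take DB $23,131. Book value $131,081.
Year 3: DB = ⌊$131,081 × 150%/10⌋ = $19,662; SL = ⌊$118,081/8⌋ = $14,760 → take DB $19,662. Book value $111,419.
Year 4: DB = ⌊$111,419 × 150%/10⌋ = $16,712; SL = ⌊$98,419/7⌋ = $14,059 → take DB $16,712. Book value $94,707.
Year 5: DB = ⌊$94,707 × 150%/10⌋ = $14,206; SL = ⌊$81,707/6⌋ = $13,617 → take DB $14,206. Book value $80,501.
Year 6: DB = ⌊$80,501 × 150%/10⌋ = $12,075; SL = ⌊$67,501/5⌋ = $13,500 → take SL $13,500. Book value $67,001.
Year 7: DB = ⌊$67,001 × 150%/10⌋ = $10,050; SL = ⌊$54,001/4⌋ = $13,500 → take SL $13,500. Book value $53,501.
Year 8: DB = ⌊$53,501 × 150%/10⌋ = $8,025; SL = ⌊$40,501/3⌋ = $13,500 → take SL $13,500. Book value $40,001.
Year 9: DB = ⌊$40,001 × 150%/10⌋ = $6,000; SL = ⌊$27,001/2⌋ = $13,500 → take SL $13,500. Book value $26,501.
Accumulated through year 9 = $181,425 − $26,501 = $154,924.

$154,924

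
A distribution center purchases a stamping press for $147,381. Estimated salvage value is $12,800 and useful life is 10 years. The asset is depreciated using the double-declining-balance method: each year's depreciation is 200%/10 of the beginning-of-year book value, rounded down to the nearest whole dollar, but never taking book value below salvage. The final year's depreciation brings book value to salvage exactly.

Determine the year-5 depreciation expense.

$12,073

Depreciable base = $147,381 − $12,800 = $134,581.
Year 1: ⌊$147,381 × 200%/10⌋ = $29,476. Book value $117,905.
Year 2: ⌊$117,905 × 200%/10⌋ = $23,581. Book value $94,324.
Year 3: ⌊$94,324 × 200%/10⌋ = $18,864. Book value $75,460.
Year 4: ⌊$75,460 × 200%/10⌋ = $15,092. Book value $60,368.
Year 5: ⌊$60,368 × 200%/10⌋ = $12,073. Book value $48,295.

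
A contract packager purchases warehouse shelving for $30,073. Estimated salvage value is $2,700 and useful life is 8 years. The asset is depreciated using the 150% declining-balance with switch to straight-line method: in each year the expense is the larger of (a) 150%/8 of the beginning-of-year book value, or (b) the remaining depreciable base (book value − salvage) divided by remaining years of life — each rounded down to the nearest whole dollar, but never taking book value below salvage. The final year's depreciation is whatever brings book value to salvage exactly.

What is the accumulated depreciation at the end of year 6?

Depreciable base = $30,073 − $2,700 = $27,373.
Year 1: DB = ⌊$30,073 × 150%/8⌋ = $5,638; SL = ⌊$27,373/8⌋ = $3,421 → take DB $5,638. Book value $24,435.
Year 2: DB = ⌊$24,435 × 150%/8⌋ = $4,581; SL = ⌊$21,735/7⌋ = $3,105 → take DB $4,581. Book value $19,854.
Year 3: DB = ⌊$19,854 × 150%/8⌋ = $3,722; SL = ⌊$17,154/6⌋ = $2,859 → take DB $3,722. Book value $16,132.
Year 4: DB = ⌊$16,132 × 150%/8⌋ = $3,024; SL = ⌊$13,432/5⌋ = $2,686 → take DB $3,024. Book value $13,108.
Year 5: DB = ⌊$13,108 × 150%/8⌋ = $2,457; SL = ⌊$10,408/4⌋ = $2,602 → take SL $2,602. Book value $10,506.
Year 6: DB = ⌊$10,506 × 150%/8⌋ = $1,969; SL = ⌊$7,806/3⌋ = $2,602 → take SL $2,602. Book value $7,904.
Accumulated through year 6 = $30,073 − $7,904 = $22,169.

$22,169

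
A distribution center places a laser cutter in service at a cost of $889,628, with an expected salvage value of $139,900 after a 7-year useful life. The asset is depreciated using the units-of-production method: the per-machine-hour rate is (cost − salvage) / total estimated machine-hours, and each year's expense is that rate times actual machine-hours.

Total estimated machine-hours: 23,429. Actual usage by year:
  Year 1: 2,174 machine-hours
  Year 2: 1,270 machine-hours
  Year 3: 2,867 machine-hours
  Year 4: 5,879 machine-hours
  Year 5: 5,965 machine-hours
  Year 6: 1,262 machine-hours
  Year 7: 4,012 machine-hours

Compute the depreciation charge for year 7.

$128,384

Depreciable base = $889,628 − $139,900 = $749,728.
Rate = $749,728 / 23,429 machine-hours = $32 per machine-hour.
Year 1: 2,174 × $32 = $69,568. Book value $820,060.
Year 2: 1,270 × $32 = $40,640. Book value $779,420.
Year 3: 2,867 × $32 = $91,744. Book value $687,676.
Year 4: 5,879 × $32 = $188,128. Book value $499,548.
Year 5: 5,965 × $32 = $190,880. Book value $308,668.
Year 6: 1,262 × $32 = $40,384. Book value $268,284.
Year 7: 4,012 × $32 = $128,384. Book value $139,900.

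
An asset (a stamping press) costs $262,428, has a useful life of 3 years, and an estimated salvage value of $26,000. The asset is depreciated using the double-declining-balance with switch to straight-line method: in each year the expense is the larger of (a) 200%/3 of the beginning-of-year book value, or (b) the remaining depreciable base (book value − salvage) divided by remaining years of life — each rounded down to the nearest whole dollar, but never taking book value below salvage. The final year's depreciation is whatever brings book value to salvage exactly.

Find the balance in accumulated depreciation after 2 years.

$233,269

Depreciable base = $262,428 − $26,000 = $236,428.
Year 1: DB = ⌊$262,428 × 200%/3⌋ = $174,952; SL = ⌊$236,428/3⌋ = $78,809 → take DB $174,952. Book value $87,476.
Year 2: DB = ⌊$87,476 × 200%/3⌋ = $58,317; SL = ⌊$61,476/2⌋ = $30,738 → take DB $58,317. Book value $29,159.
Accumulated through year 2 = $262,428 − $29,159 = $233,269.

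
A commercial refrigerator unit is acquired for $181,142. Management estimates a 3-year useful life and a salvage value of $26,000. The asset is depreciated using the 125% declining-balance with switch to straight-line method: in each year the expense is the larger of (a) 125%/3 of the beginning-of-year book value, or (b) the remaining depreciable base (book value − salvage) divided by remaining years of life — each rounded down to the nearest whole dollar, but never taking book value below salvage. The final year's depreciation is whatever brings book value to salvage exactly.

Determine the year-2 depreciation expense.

Depreciable base = $181,142 − $26,000 = $155,142.
Year 1: DB = ⌊$181,142 × 125%/3⌋ = $75,475; SL = ⌊$155,142/3⌋ = $51,714 → take DB $75,475. Book value $105,667.
Year 2: DB = ⌊$105,667 × 125%/3⌋ = $44,027; SL = ⌊$79,667/2⌋ = $39,833 → take DB $44,027. Book value $61,640.

$44,027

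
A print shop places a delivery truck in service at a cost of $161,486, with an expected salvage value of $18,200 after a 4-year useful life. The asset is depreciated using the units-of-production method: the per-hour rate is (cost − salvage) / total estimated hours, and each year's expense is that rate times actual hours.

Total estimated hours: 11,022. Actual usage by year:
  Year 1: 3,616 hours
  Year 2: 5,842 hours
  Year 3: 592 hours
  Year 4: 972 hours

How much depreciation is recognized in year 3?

$7,696

Depreciable base = $161,486 − $18,200 = $143,286.
Rate = $143,286 / 11,022 hours = $13 per hour.
Year 1: 3,616 × $13 = $47,008. Book value $114,478.
Year 2: 5,842 × $13 = $75,946. Book value $38,532.
Year 3: 592 × $13 = $7,696. Book value $30,836.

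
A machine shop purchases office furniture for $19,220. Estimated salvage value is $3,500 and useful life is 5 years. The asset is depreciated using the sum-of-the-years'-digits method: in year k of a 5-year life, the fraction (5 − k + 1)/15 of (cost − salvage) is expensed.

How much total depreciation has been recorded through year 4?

Depreciable base = $19,220 − $3,500 = $15,720.
Sum of the years' digits = 5+4+3+2+1 = 15.
Year 1: $15,720 × 5/15 = $5,240. Book value $13,980.
Year 2: $15,720 × 4/15 = $4,192. Book value $9,788.
Year 3: $15,720 × 3/15 = $3,144. Book value $6,644.
Year 4: $15,720 × 2/15 = $2,096. Book value $4,548.
Accumulated through year 4 = $19,220 − $4,548 = $14,672.

$14,672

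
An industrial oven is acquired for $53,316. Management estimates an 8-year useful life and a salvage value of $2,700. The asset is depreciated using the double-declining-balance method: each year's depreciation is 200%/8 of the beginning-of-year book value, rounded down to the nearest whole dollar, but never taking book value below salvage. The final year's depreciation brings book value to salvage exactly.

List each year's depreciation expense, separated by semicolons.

Depreciable base = $53,316 − $2,700 = $50,616.
Year 1: ⌊$53,316 × 200%/8⌋ = $13,329. Book value $39,987.
Year 2: ⌊$39,987 × 200%/8⌋ = $9,996. Book value $29,991.
Year 3: ⌊$29,991 × 200%/8⌋ = $7,497. Book value $22,494.
Year 4: ⌊$22,494 × 200%/8⌋ = $5,623. Book value $16,871.
Year 5: ⌊$16,871 × 200%/8⌋ = $4,217. Book value $12,654.
Year 6: ⌊$12,654 × 200%/8⌋ = $3,163. Book value $9,491.
Year 7: ⌊$9,491 × 200%/8⌋ = $2,372. Book value $7,119.
Year 8 (final): $7,119 − $2,700 = $4,419. Book value $2,700.

$13,329; $9,996; $7,497; $5,623; $4,217; $3,163; $2,372; $4,419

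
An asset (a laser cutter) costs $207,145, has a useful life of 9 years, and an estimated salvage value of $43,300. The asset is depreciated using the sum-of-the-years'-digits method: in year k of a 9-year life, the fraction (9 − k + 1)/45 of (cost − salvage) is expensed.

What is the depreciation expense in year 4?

$21,846

Depreciable base = $207,145 − $43,300 = $163,845.
Sum of the years' digits = 9+8+7+6+5+4+3+2+1 = 45.
Year 1: $163,845 × 9/45 = $32,769. Book value $174,376.
Year 2: $163,845 × 8/45 = $29,128. Book value $145,248.
Year 3: $163,845 × 7/45 = $25,487. Book value $119,761.
Year 4: $163,845 × 6/45 = $21,846. Book value $97,915.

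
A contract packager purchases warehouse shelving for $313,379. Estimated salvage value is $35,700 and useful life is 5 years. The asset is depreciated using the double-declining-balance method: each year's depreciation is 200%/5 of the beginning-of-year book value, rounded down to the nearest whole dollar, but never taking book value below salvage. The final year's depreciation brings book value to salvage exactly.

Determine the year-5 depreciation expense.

$4,915

Depreciable base = $313,379 − $35,700 = $277,679.
Year 1: ⌊$313,379 × 200%/5⌋ = $125,351. Book value $188,028.
Year 2: ⌊$188,028 × 200%/5⌋ = $75,211. Book value $112,817.
Year 3: ⌊$112,817 × 200%/5⌋ = $45,126. Book value $67,691.
Year 4: ⌊$67,691 × 200%/5⌋ = $27,076. Book value $40,615.
Year 5 (final): $40,615 − $35,700 = $4,915. Book value $35,700.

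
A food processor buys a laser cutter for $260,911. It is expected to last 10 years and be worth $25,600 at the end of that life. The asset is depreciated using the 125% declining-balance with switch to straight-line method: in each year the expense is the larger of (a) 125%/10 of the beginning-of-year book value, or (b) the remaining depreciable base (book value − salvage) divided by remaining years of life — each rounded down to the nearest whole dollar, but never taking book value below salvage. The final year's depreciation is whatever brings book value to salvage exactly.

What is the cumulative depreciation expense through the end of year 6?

$150,415

Depreciable base = $260,911 − $25,600 = $235,311.
Year 1: DB = ⌊$260,911 × 125%/10⌋ = $32,613; SL = ⌊$235,311/10⌋ = $23,531 → take DB $32,613. Book value $228,298.
Year 2: DB = ⌊$228,298 × 125%/10⌋ = $28,537; SL = ⌊$202,698/9⌋ = $22,522 → take DB $28,537. Book value $199,761.
Year 3: DB = ⌊$199,761 × 125%/10⌋ = $24,970; SL = ⌊$174,161/8⌋ = $21,770 → take DB $24,970. Book value $174,791.
Year 4: DB = ⌊$174,791 × 125%/10⌋ = $21,848; SL = ⌊$149,191/7⌋ = $21,313 → take DB $21,848. Book value $152,943.
Year 5: DB = ⌊$152,943 × 125%/10⌋ = $19,117; SL = ⌊$127,343/6⌋ = $21,223 → take SL $21,223. Book value $131,720.
Year 6: DB = ⌊$131,720 × 125%/10⌋ = $16,465; SL = ⌊$106,120/5⌋ = $21,224 → take SL $21,224. Book value $110,496.
Accumulated through year 6 = $260,911 − $110,496 = $150,415.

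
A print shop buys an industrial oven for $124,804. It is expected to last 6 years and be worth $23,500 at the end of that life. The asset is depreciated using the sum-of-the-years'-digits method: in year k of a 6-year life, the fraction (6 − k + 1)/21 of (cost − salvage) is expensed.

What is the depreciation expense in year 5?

Depreciable base = $124,804 − $23,500 = $101,304.
Sum of the years' digits = 6+5+4+3+2+1 = 21.
Year 1: $101,304 × 6/21 = $28,944. Book value $95,860.
Year 2: $101,304 × 5/21 = $24,120. Book value $71,740.
Year 3: $101,304 × 4/21 = $19,296. Book value $52,444.
Year 4: $101,304 × 3/21 = $14,472. Book value $37,972.
Year 5: $101,304 × 2/21 = $9,648. Book value $28,324.

$9,648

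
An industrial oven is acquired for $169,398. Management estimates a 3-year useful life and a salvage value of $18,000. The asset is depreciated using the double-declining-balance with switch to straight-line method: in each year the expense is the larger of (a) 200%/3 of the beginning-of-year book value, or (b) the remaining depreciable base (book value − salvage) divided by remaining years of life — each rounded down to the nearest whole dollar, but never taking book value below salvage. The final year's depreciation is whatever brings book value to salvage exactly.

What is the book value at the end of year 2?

$18,822

Depreciable base = $169,398 − $18,000 = $151,398.
Year 1: DB = ⌊$169,398 × 200%/3⌋ = $112,932; SL = ⌊$151,398/3⌋ = $50,466 → take DB $112,932. Book value $56,466.
Year 2: DB = ⌊$56,466 × 200%/3⌋ = $37,644; SL = ⌊$38,466/2⌋ = $19,233 → take DB $37,644. Book value $18,822.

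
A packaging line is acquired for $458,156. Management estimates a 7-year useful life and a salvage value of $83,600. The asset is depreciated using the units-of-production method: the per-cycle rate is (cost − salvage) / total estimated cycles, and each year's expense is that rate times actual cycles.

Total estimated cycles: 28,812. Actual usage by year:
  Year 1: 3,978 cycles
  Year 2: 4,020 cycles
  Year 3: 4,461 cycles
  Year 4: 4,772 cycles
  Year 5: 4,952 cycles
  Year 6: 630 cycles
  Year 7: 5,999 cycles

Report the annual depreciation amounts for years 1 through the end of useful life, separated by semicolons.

$51,714; $52,260; $57,993; $62,036; $64,376; $8,190; $77,987

Depreciable base = $458,156 − $83,600 = $374,556.
Rate = $374,556 / 28,812 cycles = $13 per cycle.
Year 1: 3,978 × $13 = $51,714. Book value $406,442.
Year 2: 4,020 × $13 = $52,260. Book value $354,182.
Year 3: 4,461 × $13 = $57,993. Book value $296,189.
Year 4: 4,772 × $13 = $62,036. Book value $234,153.
Year 5: 4,952 × $13 = $64,376. Book value $169,777.
Year 6: 630 × $13 = $8,190. Book value $161,587.
Year 7: 5,999 × $13 = $77,987. Book value $83,600.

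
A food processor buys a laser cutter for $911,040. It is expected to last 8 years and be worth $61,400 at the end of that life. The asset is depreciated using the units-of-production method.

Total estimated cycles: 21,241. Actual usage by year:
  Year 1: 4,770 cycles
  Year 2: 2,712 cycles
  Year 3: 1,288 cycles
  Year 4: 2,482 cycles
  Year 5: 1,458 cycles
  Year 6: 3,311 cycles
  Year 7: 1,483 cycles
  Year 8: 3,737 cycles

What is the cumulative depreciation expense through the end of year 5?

$508,400

Depreciable base = $911,040 − $61,400 = $849,640.
Rate = $849,640 / 21,241 cycles = $40 per cycle.
Year 1: 4,770 × $40 = $190,800. Book value $720,240.
Year 2: 2,712 × $40 = $108,480. Book value $611,760.
Year 3: 1,288 × $40 = $51,520. Book value $560,240.
Year 4: 2,482 × $40 = $99,280. Book value $460,960.
Year 5: 1,458 × $40 = $58,320. Book value $402,640.
Accumulated through year 5 = $911,040 − $402,640 = $508,400.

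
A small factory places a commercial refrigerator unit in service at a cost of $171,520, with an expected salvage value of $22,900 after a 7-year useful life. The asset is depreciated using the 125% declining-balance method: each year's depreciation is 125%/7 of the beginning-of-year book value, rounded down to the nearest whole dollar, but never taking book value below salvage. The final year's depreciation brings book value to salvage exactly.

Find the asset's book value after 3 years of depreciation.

Depreciable base = $171,520 − $22,900 = $148,620.
Year 1: ⌊$171,520 × 125%/7⌋ = $30,628. Book value $140,892.
Year 2: ⌊$140,892 × 125%/7⌋ = $25,159. Book value $115,733.
Year 3: ⌊$115,733 × 125%/7⌋ = $20,666. Book value $95,067.

$95,067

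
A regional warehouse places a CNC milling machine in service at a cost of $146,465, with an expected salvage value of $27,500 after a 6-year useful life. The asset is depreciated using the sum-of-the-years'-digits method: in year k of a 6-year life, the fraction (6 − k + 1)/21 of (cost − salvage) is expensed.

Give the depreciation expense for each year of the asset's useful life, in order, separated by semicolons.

Depreciable base = $146,465 − $27,500 = $118,965.
Sum of the years' digits = 6+5+4+3+2+1 = 21.
Year 1: $118,965 × 6/21 = $33,990. Book value $112,475.
Year 2: $118,965 × 5/21 = $28,325. Book value $84,150.
Year 3: $118,965 × 4/21 = $22,660. Book value $61,490.
Year 4: $118,965 × 3/21 = $16,995. Book value $44,495.
Year 5: $118,965 × 2/21 = $11,330. Book value $33,165.
Year 6: $118,965 × 1/21 = $5,665. Book value $27,500.

$33,990; $28,325; $22,660; $16,995; $11,330; $5,665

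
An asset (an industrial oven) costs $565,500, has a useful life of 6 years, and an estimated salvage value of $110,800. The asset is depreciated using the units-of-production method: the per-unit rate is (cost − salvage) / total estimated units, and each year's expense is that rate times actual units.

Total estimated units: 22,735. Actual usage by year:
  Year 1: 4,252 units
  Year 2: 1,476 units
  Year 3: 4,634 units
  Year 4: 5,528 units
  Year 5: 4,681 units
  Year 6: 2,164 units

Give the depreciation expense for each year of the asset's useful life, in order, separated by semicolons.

Depreciable base = $565,500 − $110,800 = $454,700.
Rate = $454,700 / 22,735 units = $20 per unit.
Year 1: 4,252 × $20 = $85,040. Book value $480,460.
Year 2: 1,476 × $20 = $29,520. Book value $450,940.
Year 3: 4,634 × $20 = $92,680. Book value $358,260.
Year 4: 5,528 × $20 = $110,560. Book value $247,700.
Year 5: 4,681 × $20 = $93,620. Book value $154,080.
Year 6: 2,164 × $20 = $43,280. Book value $110,800.

$85,040; $29,520; $92,680; $110,560; $93,620; $43,280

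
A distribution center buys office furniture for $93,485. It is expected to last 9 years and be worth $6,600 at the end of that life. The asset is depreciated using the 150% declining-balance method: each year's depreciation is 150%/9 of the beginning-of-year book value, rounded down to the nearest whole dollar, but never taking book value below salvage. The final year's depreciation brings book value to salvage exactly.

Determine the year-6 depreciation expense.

$6,261

Depreciable base = $93,485 − $6,600 = $86,885.
Year 1: ⌊$93,485 × 150%/9⌋ = $15,580. Book value $77,905.
Year 2: ⌊$77,905 × 150%/9⌋ = $12,984. Book value $64,921.
Year 3: ⌊$64,921 × 150%/9⌋ = $10,820. Book value $54,101.
Year 4: ⌊$54,101 × 150%/9⌋ = $9,016. Book value $45,085.
Year 5: ⌊$45,085 × 150%/9⌋ = $7,514. Book value $37,571.
Year 6: ⌊$37,571 × 150%/9⌋ = $6,261. Book value $31,310.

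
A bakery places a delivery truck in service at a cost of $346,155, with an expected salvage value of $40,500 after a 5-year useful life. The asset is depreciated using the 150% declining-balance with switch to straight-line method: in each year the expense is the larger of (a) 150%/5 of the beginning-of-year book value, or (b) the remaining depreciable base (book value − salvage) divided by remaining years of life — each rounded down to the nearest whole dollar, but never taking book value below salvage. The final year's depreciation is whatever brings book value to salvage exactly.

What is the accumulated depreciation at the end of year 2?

$176,538

Depreciable base = $346,155 − $40,500 = $305,655.
Year 1: DB = ⌊$346,155 × 150%/5⌋ = $103,846; SL = ⌊$305,655/5⌋ = $61,131 → take DB $103,846. Book value $242,309.
Year 2: DB = ⌊$242,309 × 150%/5⌋ = $72,692; SL = ⌊$201,809/4⌋ = $50,452 → take DB $72,692. Book value $169,617.
Accumulated through year 2 = $346,155 − $169,617 = $176,538.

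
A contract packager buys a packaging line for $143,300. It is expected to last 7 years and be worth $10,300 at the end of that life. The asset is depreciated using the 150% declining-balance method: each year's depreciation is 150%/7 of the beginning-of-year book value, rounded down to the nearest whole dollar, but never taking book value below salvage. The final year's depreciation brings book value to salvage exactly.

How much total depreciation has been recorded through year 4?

Depreciable base = $143,300 − $10,300 = $133,000.
Year 1: ⌊$143,300 × 150%/7⌋ = $30,707. Book value $112,593.
Year 2: ⌊$112,593 × 150%/7⌋ = $24,127. Book value $88,466.
Year 3: ⌊$88,466 × 150%/7⌋ = $18,957. Book value $69,509.
Year 4: ⌊$69,509 × 150%/7⌋ = $14,894. Book value $54,615.
Accumulated through year 4 = $143,300 − $54,615 = $88,685.

$88,685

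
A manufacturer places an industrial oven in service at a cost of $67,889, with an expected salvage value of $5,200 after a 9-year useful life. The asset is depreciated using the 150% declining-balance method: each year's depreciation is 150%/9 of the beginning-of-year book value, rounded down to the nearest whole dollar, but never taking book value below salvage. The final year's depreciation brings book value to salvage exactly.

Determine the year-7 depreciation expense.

$3,789

Depreciable base = $67,889 − $5,200 = $62,689.
Year 1: ⌊$67,889 × 150%/9⌋ = $11,314. Book value $56,575.
Year 2: ⌊$56,575 × 150%/9⌋ = $9,429. Book value $47,146.
Year 3: ⌊$47,146 × 150%/9⌋ = $7,857. Book value $39,289.
Year 4: ⌊$39,289 × 150%/9⌋ = $6,548. Book value $32,741.
Year 5: ⌊$32,741 × 150%/9⌋ = $5,456. Book value $27,285.
Year 6: ⌊$27,285 × 150%/9⌋ = $4,547. Book value $22,738.
Year 7: ⌊$22,738 × 150%/9⌋ = $3,789. Book value $18,949.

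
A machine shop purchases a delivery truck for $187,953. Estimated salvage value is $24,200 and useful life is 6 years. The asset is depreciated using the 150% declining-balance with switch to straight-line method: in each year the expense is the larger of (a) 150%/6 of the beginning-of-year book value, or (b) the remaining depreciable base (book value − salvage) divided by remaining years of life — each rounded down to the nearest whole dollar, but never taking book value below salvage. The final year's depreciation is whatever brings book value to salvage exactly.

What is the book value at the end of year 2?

Depreciable base = $187,953 − $24,200 = $163,753.
Year 1: DB = ⌊$187,953 × 150%/6⌋ = $46,988; SL = ⌊$163,753/6⌋ = $27,292 → take DB $46,988. Book value $140,965.
Year 2: DB = ⌊$140,965 × 150%/6⌋ = $35,241; SL = ⌊$116,765/5⌋ = $23,353 → take DB $35,241. Book value $105,724.

$105,724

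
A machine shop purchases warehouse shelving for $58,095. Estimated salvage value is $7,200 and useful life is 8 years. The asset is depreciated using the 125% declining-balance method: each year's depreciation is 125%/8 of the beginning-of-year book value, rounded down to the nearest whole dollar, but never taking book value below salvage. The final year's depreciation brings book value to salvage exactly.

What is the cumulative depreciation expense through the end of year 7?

Depreciable base = $58,095 − $7,200 = $50,895.
Year 1: ⌊$58,095 × 125%/8⌋ = $9,077. Book value $49,018.
Year 2: ⌊$49,018 × 125%/8⌋ = $7,659. Book value $41,359.
Year 3: ⌊$41,359 × 125%/8⌋ = $6,462. Book value $34,897.
Year 4: ⌊$34,897 × 125%/8⌋ = $5,452. Book value $29,445.
Year 5: ⌊$29,445 × 125%/8⌋ = $4,600. Book value $24,845.
Year 6: ⌊$24,845 × 125%/8⌋ = $3,882. Book value $20,963.
Year 7: ⌊$20,963 × 125%/8⌋ = $3,275. Book value $17,688.
Accumulated through year 7 = $58,095 − $17,688 = $40,407.

$40,407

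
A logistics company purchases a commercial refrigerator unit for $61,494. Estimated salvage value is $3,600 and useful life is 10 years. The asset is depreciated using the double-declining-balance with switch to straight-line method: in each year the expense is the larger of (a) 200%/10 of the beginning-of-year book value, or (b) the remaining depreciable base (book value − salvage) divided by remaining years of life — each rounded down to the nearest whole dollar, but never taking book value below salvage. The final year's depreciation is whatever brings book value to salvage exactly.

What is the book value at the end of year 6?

Depreciable base = $61,494 − $3,600 = $57,894.
Year 1: DB = ⌊$61,494 × 200%/10⌋ = $12,298; SL = ⌊$57,894/10⌋ = $5,789 → take DB $12,298. Book value $49,196.
Year 2: DB = ⌊$49,196 × 200%/10⌋ = $9,839; SL = ⌊$45,596/9⌋ = $5,066 → take DB $9,839. Book value $39,357.
Year 3: DB = ⌊$39,357 × 200%/10⌋ = $7,871; SL = ⌊$35,757/8⌋ = $4,469 → take DB $7,871. Book value $31,486.
Year 4: DB = ⌊$31,486 × 200%/10⌋ = $6,297; SL = ⌊$27,886/7⌋ = $3,983 → take DB $6,297. Book value $25,189.
Year 5: DB = ⌊$25,189 × 200%/10⌋ = $5,037; SL = ⌊$21,589/6⌋ = $3,598 → take DB $5,037. Book value $20,152.
Year 6: DB = ⌊$20,152 × 200%/10⌋ = $4,030; SL = ⌊$16,552/5⌋ = $3,310 → take DB $4,030. Book value $16,122.

$16,122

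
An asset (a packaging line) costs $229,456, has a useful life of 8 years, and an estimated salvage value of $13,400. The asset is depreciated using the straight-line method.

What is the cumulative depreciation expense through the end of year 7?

Depreciable base = $229,456 − $13,400 = $216,056.
Annual expense = $216,056 / 8 = $27,007.
End of year 1: book value $202,449.
End of year 2: book value $175,442.
End of year 3: book value $148,435.
End of year 4: book value $121,428.
End of year 5: book value $94,421.
End of year 6: book value $67,414.
End of year 7: book value $40,407.
Accumulated through year 7 = $229,456 − $40,407 = $189,049.

$189,049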